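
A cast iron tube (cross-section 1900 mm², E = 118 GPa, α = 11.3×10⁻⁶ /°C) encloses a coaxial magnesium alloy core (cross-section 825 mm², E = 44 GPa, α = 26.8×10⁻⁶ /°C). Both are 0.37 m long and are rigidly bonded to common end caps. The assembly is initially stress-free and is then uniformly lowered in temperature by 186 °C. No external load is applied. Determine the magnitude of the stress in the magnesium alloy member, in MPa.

The magnesium alloy has the larger α, so on cooling it would change length more than the cast iron if both were free. The rigid plates force a common final length, so the magnesium alloy is put into tension and the cast iron into compression, with equal and opposite forces P (no external load).
Equating the net (thermal + elastic) strains gives |α₁ − α₂|·ΔT = P·[1/(A₁E₁) + 1/(A₂E₂)].
|α₁ − α₂|·ΔT = 15.5×10⁻⁶ × 186 = 0.002883.
1/(A₁E₁) + 1/(A₂E₂) = 1/(1900×118×10³) + 1/(825×44×10³) = 3.201×10⁻⁸ N⁻¹.
P = 0.002883 / 3.201×10⁻⁸ = 90070 N = 90.07 kN.
σ_{magnesium alloy} = P/A₂ = 90070/825 = 109.2 MPa, tensile.

σ ≈ 109 MPa (tensile)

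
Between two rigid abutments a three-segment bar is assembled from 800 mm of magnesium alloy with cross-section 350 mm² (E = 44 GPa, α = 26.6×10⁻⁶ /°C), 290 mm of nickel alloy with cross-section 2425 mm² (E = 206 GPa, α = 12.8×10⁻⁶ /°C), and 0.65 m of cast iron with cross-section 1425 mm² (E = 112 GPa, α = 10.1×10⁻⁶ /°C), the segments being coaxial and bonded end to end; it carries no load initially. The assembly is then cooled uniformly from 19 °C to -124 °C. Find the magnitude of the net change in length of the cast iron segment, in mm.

Free thermal contraction of the whole bar: Σ αᵢΔT Lᵢ = 26.6×10⁻⁶×143×800 + 12.8×10⁻⁶×143×290 + 10.1×10⁻⁶×143×650 = 4.513 mm.
Since the ends are fixed, an axial force P builds up, equal in every segment, with P · Σ Lᵢ/(AᵢEᵢ) = δ_free.
The series flexibility is Σ Lᵢ/(AᵢEᵢ) = 800/(350×44×10³) + 290/(2425×206×10³) + 650/(1425×112×10³) = 5.66×10⁻⁵ mm/N.
Hence P = δ_free / Σ(L/AE) = 4.513/5.66×10⁻⁵ = 79.73 kN (tensile).
For the cast iron segment, free thermal change = 10.1×10⁻⁶×143×650 = 0.9388 mm and elastic change from P = 79730×650/(1425×112×10³) = 0.3247 mm; these oppose, so the net change is 0.614 mm (segment shortens).

|ΔL| ≈ 0.614 mm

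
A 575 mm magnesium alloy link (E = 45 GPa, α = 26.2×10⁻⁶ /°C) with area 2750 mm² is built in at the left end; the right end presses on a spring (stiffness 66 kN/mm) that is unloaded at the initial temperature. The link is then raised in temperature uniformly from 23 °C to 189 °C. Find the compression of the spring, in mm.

δ ≈ 1.91 mm

Free thermal expansion: δ_free = αΔT L = 26.2×10⁻⁶ × 166 × 575 = 2.501 mm.
Let P be the compressive force at the spring. The link shortens elastically by PL/(AE) and the spring compresses by P/k; together these equal δ_free.
P [ L/(AE) + 1/k ] = δ_free → P [ 575/(2750×45×10³) + 1/(66×10³) ] = 2.501.
P = 2.501 / 1.98×10⁻⁵ = 126300 N.
Spring compression = P/k = 126300/(66×10³) = 1.914 mm.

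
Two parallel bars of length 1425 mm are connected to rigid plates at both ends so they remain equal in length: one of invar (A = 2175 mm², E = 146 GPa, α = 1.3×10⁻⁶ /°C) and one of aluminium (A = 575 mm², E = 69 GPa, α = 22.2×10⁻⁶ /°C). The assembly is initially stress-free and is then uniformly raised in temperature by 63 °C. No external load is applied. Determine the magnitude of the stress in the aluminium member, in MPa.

σ ≈ 80.8 MPa (compressive)

Equilibrium of a rigid end plate with no external load gives equal and opposite internal forces ±P in the two members. Since α_{aluminium} > α_{invar}, heating drives the aluminium into compression and the invar into tension.
Equating the net (thermal + elastic) strains gives |α₁ − α₂|·ΔT = P·[1/(A₁E₁) + 1/(A₂E₂)].
|α₁ − α₂|·ΔT = 20.9×10⁻⁶ × 63 = 0.001317.
1/(A₁E₁) + 1/(A₂E₂) = 1/(2175×146×10³) + 1/(575×69×10³) = 2.835×10⁻⁸ N⁻¹.
P = 0.001317 / 2.835×10⁻⁸ = 46440 N = 46.44 kN.
σ_{aluminium} = P/A₂ = 46440/575 = 80.76 MPa, compressive.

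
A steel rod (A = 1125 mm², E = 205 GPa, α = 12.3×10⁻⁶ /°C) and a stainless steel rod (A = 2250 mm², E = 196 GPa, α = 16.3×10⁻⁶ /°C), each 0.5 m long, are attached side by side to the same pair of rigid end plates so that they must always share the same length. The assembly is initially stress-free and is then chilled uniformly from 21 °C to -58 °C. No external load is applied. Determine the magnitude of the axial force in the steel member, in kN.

P ≈ 47.9 kN (compressive in the steel)

The stainless steel has the larger α, so on cooling it would change length more than the steel if both were free. The rigid plates force a common final length, so the stainless steel is put into tension and the steel into compression, with equal and opposite forces P (no external load).
Equating the net (thermal + elastic) strains gives |α₁ − α₂|·ΔT = P·[1/(A₁E₁) + 1/(A₂E₂)].
|α₁ − α₂|·ΔT = 4×10⁻⁶ × 79 = 0.000316.
1/(A₁E₁) + 1/(A₂E₂) = 1/(1125×205×10³) + 1/(2250×196×10³) = 6.604×10⁻⁹ N⁻¹.
P = 0.000316 / 6.604×10⁻⁹ = 47850 N = 47.85 kN.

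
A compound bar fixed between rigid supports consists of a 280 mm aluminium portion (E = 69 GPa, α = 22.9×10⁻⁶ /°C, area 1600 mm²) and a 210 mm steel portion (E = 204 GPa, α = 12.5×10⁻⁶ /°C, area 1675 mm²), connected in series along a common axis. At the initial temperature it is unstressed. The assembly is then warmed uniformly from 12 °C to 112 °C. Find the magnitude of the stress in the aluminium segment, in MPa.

With the walls removed the bar would change length by δ_free = Σ αᵢΔT Lᵢ = 22.9×10⁻⁶×100×280 + 12.5×10⁻⁶×100×210 = 0.9037 mm.
The walls prevent any net length change, so an axial force P (same in every segment) develops. Compatibility: P · Σ Lᵢ/(AᵢEᵢ) = δ_free.
The series flexibility is Σ Lᵢ/(AᵢEᵢ) = 280/(1600×69×10³) + 210/(1675×204×10³) = 3.151×10⁻⁶ mm/N.
So P = 0.9037 / 3.151×10⁻⁶ = 286.8 kN, compressive.
σ_{aluminium} = P / A = 286800 / 1600 = 179.3 MPa.

σ ≈ 179 MPa (compressive)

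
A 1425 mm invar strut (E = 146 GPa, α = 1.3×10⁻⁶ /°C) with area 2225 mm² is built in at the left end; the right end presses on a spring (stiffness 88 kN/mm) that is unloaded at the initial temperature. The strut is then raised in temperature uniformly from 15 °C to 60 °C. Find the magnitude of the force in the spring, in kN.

P ≈ 5.29 kN

The unrestrained thermal change is αΔT L = 1.3×10⁻⁶ × 45 × 1425 = 0.08336 mm.
With a force P in the spring, the elastic change of the strut is PL/(AE) and that of the spring is P/k; compatibility requires their sum to equal δ_free.
P [ L/(AE) + 1/k ] = δ_free → P [ 1425/(2225×146×10³) + 1/(88×10³) ] = 0.08336.
P = 0.08336 / 1.575×10⁻⁵ = 5293 N.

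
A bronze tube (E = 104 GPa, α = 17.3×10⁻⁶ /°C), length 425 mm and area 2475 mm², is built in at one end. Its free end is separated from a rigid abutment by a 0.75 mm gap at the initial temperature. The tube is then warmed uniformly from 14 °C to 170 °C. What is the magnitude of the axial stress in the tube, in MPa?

σ ≈ 97.1 MPa (compressive)

Free thermal elongation = αΔT L = 17.3×10⁻⁶ × 156 × 425 = 1.147 mm.
After closing the 0.75 mm clearance, 1.147 − 0.75 = 0.397 mm of expansion remains to be suppressed by the wall.
Compatibility: PL/(AE) = 0.397 mm, so σ = P/A = E × (0.397/425) = 97.15 MPa.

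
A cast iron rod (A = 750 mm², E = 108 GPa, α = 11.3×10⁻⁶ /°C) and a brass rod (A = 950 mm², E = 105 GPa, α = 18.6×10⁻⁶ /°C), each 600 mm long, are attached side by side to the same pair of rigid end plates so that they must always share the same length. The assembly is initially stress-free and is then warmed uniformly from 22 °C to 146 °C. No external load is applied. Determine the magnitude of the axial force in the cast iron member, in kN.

Both members must finish at the same length. With the larger α, the brass tends to over-expand; the plates restrain it, putting the brass in compression and the cast iron in tension. With no external load the two internal forces are equal and opposite, magnitude P.
Compatibility of the two members (thermal + elastic change equal): (α₁ − α₂)ΔT = P·[1/(A₁E₁) + 1/(A₂E₂)].
|α₁ − α₂|·ΔT = 7.3×10⁻⁶ × 124 = 0.0009052.
1/(A₁E₁) + 1/(A₂E₂) = 1/(750×108×10³) + 1/(950×105×10³) = 2.237×10⁻⁸ N⁻¹.
So P = 0.0009052 / 2.237×10⁻⁸ = 40.46 kN.

P ≈ 40.5 kN (tensile in the cast iron)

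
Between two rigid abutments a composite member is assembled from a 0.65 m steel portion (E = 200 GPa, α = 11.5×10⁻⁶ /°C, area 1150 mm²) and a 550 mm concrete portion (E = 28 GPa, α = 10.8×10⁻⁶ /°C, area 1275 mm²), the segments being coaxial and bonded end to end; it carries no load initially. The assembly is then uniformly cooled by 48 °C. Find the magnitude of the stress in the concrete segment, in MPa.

σ ≈ 27.7 MPa (tensile)

Free thermal contraction of the whole bar: Σ αᵢΔT Lᵢ = 11.5×10⁻⁶×48×650 + 10.8×10⁻⁶×48×550 = 0.6439 mm.
Since the ends are fixed, an axial force P builds up, equal in every segment, with P · Σ Lᵢ/(AᵢEᵢ) = δ_free.
The series flexibility is Σ Lᵢ/(AᵢEᵢ) = 650/(1150×200×10³) + 550/(1275×28×10³) = 1.823×10⁻⁵ mm/N.
P = 0.6439 / 1.823×10⁻⁵ = 35320 N = 35.32 kN, tensile.
σ_{concrete} = P / A = 35320 / 1275 = 27.7 MPa.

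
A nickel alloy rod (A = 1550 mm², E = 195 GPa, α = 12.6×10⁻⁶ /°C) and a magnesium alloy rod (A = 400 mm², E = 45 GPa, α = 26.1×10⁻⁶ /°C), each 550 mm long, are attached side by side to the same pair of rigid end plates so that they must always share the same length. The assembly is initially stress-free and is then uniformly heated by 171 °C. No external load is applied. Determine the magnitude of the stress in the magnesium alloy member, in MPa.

Equilibrium of a rigid end plate with no external load gives equal and opposite internal forces ±P in the two members. Since α_{magnesium alloy} > α_{nickel alloy}, heating drives the magnesium alloy into compression and the nickel alloy into tension.
Setting the final lengths equal and cancelling L: (α₁ − α₂)ΔT = P/(A₁E₁) + P/(A₂E₂).
|α₁ − α₂|·ΔT = 13.5×10⁻⁶ × 171 = 0.002309.
1/(A₁E₁) + 1/(A₂E₂) = 1/(1550×195×10³) + 1/(400×45×10³) = 5.886×10⁻⁸ N⁻¹.
P = 0.002309 / 5.886×10⁻⁸ = 39220 N = 39.22 kN.
σ_{magnesium alloy} = P/A₂ = 39220/400 = 98.04 MPa, compressive.

σ ≈ 98 MPa (compressive)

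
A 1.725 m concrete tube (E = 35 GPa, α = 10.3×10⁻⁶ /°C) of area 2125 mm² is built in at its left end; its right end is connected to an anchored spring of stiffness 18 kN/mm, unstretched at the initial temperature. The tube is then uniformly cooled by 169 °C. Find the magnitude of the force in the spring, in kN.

If the spring were absent the tube would shorten by αΔT L = 10.3×10⁻⁶ × 169 × 1725 = 3.003 mm.
With a force P in the spring, the elastic change of the tube is PL/(AE) and that of the spring is P/k; compatibility requires their sum to equal δ_free.
So P = δ_free / [L/(AE) + 1/k] = 3.003 / [ 1725/(2125×35×10³) + 1/(18×10³) ].
P = 3.003 / 7.875×10⁻⁵ = 38130 N.

P ≈ 38.1 kN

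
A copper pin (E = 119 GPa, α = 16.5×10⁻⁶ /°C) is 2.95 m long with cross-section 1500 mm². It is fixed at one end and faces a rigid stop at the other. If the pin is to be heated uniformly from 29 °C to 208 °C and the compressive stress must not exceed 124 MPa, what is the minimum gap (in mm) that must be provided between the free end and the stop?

Free expansion if unrestrained: δ_free = αΔT L = 16.5×10⁻⁶ × 179 × 2950 = 8.713 mm.
At the allowable stress the elastic shortening the wall may impose is σL/E = 124 × 2950 / (119×10³) = 3.074 mm.
The gap must absorb the remainder: g_min = 8.713 − 3.074 = 5.639 mm.

g ≈ 5.64 mm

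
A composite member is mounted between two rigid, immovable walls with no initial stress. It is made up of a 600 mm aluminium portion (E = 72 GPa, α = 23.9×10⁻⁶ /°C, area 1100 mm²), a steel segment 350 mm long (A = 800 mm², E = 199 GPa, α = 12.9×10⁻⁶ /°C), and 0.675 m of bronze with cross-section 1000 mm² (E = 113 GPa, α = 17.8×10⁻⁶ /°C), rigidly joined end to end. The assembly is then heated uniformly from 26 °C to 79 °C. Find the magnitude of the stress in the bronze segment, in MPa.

σ ≈ 104 MPa (compressive)

Free thermal expansion of the whole bar: Σ αᵢΔT Lᵢ = 23.9×10⁻⁶×53×600 + 12.9×10⁻⁶×53×350 + 17.8×10⁻⁶×53×675 = 1.636 mm.
Since the ends are fixed, an axial force P builds up, equal in every segment, with P · Σ Lᵢ/(AᵢEᵢ) = δ_free.
Σ Lᵢ/(AᵢEᵢ) = 600/(1100×72×10³) + 350/(800×199×10³) + 675/(1000×113×10³) = 1.575×10⁻⁵ mm/N.
Hence P = δ_free / Σ(L/AE) = 1.636/1.575×10⁻⁵ = 103.9 kN (compressive).
σ_{bronze} = P / A = 103900 / 1000 = 103.9 MPa.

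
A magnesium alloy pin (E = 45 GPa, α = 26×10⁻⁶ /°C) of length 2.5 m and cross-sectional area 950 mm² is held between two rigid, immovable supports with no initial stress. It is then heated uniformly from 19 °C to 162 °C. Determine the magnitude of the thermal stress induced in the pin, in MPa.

The supports are rigid, so the total axial strain is zero. The restrained thermal strain is ε = αΔT = 26×10⁻⁶ × 143 = 3718×10⁻⁶.
The stress required to suppress this strain is σ = Eε = 45×10³ × 3718×10⁻⁶ = 167.3 MPa, compressive since the pin is trying to expand.

σ ≈ 167 MPa (compressive)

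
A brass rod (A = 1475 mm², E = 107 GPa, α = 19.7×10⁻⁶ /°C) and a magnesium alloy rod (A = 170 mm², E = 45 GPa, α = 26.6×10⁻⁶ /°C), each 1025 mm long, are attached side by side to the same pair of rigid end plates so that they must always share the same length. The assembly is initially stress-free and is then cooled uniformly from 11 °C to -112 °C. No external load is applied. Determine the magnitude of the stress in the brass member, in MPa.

σ ≈ 4.2 MPa (compressive)

Both members must finish at the same length. With the larger α, the magnesium alloy tends to over-contract; the plates restrain it, putting the magnesium alloy in tension and the brass in compression. With no external load the two internal forces are equal and opposite, magnitude P.
Equating the net (thermal + elastic) strains gives |α₁ − α₂|·ΔT = P·[1/(A₁E₁) + 1/(A₂E₂)].
|α₁ − α₂|·ΔT = 6.9×10⁻⁶ × 123 = 0.0008487.
1/(A₁E₁) + 1/(A₂E₂) = 1/(1475×107×10³) + 1/(170×45×10³) = 1.371×10⁻⁷ N⁻¹.
P = 0.0008487 / 1.371×10⁻⁷ = 6192 N = 6.192 kN.
σ_{brass} = P/A₁ = 6192/1475 = 4.198 MPa, compressive.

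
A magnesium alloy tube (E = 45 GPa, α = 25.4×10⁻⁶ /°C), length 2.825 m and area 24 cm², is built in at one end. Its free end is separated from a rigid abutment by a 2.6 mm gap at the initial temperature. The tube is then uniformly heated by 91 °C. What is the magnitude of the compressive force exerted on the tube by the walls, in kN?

P ≈ 150 kN

If the wall were absent the tube would grow by αΔT L = 25.4×10⁻⁶ × 91 × 2825 = 6.53 mm.
The gap closes (δ_free > 2.6 mm) and the wall then resists a further 6.53 − 2.6 = 3.93 mm of expansion.
That suppressed elongation corresponds to σ = E·Δ/L = 45×10³ × 3.93/2825 = 62.6 MPa.
Force on the wall = σA = 62.6 × 2400 mm² = 150.2 kN.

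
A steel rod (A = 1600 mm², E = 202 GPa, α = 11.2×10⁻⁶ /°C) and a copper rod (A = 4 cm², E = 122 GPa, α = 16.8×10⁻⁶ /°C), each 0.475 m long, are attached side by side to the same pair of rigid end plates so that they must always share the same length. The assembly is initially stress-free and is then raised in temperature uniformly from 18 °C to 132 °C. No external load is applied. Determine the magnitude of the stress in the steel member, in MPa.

σ ≈ 16.9 MPa (tensile)

Both members must finish at the same length. With the larger α, the copper tends to over-expand; the plates restrain it, putting the copper in compression and the steel in tension. With no external load the two internal forces are equal and opposite, magnitude P.
Setting the final lengths equal and cancelling L: (α₁ − α₂)ΔT = P/(A₁E₁) + P/(A₂E₂).
|α₁ − α₂|·ΔT = 5.6×10⁻⁶ × 114 = 0.0006384.
1/(A₁E₁) + 1/(A₂E₂) = 1/(1600×202×10³) + 1/(400×122×10³) = 2.359×10⁻⁸ N⁻¹.
P = 0.0006384 / 2.359×10⁻⁸ = 27070 N = 27.07 kN.
σ_{steel} = P/A₁ = 27070/1600 = 16.92 MPa, tensile.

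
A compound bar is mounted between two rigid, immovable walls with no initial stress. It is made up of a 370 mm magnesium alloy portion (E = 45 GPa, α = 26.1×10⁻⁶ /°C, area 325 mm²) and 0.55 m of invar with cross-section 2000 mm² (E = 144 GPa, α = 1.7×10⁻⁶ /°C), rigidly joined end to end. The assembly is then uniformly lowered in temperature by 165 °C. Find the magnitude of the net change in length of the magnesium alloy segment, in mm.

|ΔL| ≈ 0.0316 mm

Free thermal contraction of the whole bar: Σ αᵢΔT Lᵢ = 26.1×10⁻⁶×165×370 + 1.7×10⁻⁶×165×550 = 1.748 mm.
The walls prevent any net length change, so an axial force P (same in every segment) develops. Compatibility: P · Σ Lᵢ/(AᵢEᵢ) = δ_free.
Σ Lᵢ/(AᵢEᵢ) = 370/(325×45×10³) + 550/(2000×144×10³) = 2.721×10⁻⁵ mm/N.
So P = 1.748 / 2.721×10⁻⁵ = 64.23 kN, tensile.
For the magnesium alloy segment, free thermal change = 26.1×10⁻⁶×165×370 = 1.593 mm and elastic change from P = 64230×370/(325×45×10³) = 1.625 mm; these oppose, so the net change is 0.0316 mm (segment lengthens).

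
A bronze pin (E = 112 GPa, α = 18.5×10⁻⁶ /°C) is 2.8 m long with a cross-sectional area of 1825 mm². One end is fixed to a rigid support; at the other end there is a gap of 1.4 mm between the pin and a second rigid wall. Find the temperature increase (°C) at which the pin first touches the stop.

The gap closes when αΔT L = 1.4 mm, since the pin is still unstressed at that instant.
So ΔT = g/(αL) = 1.4/(18.5×10⁻⁶ × 2800) = 27.03 °C.

ΔT ≈ 27 °C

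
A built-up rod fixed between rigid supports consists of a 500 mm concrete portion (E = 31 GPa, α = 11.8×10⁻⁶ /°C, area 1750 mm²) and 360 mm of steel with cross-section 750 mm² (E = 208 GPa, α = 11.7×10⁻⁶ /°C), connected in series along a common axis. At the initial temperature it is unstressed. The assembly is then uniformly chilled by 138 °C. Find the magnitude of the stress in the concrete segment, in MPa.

σ ≈ 69.2 MPa (tensile)

With the walls removed the bar would change length by δ_free = Σ αᵢΔT Lᵢ = 11.8×10⁻⁶×138×500 + 11.7×10⁻⁶×138×360 = 1.395 mm.
Since the ends are fixed, an axial force P builds up, equal in every segment, with P · Σ Lᵢ/(AᵢEᵢ) = δ_free.
The series flexibility is Σ Lᵢ/(AᵢEᵢ) = 500/(1750×31×10³) + 360/(750×208×10³) = 1.152×10⁻⁵ mm/N.
Hence P = δ_free / Σ(L/AE) = 1.395/1.152×10⁻⁵ = 121.1 kN (tensile).
σ_{concrete} = P / A = 121100 / 1750 = 69.19 MPa.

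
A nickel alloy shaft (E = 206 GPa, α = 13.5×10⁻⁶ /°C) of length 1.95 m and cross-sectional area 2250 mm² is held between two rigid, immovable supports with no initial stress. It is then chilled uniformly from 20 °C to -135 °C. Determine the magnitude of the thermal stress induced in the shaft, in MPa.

σ ≈ 431 MPa (tensile)

Because both ends are immovable the net strain is zero, and the suppressed thermal strain is αΔT = 13.5×10⁻⁶ × 155 = 2092.5×10⁻⁶.
σ = EαΔT = 206×10³ × 13.5×10⁻⁶ × 155 = 431.1 MPa (tensile; the shaft is trying to contract).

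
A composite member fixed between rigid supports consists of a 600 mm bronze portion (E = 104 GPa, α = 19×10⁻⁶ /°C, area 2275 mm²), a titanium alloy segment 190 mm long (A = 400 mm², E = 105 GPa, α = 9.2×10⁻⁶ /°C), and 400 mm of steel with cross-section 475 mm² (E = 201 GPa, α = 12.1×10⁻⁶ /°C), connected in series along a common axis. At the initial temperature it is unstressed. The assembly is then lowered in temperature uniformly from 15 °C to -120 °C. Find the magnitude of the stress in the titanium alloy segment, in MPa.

σ ≈ 540 MPa (tensile)

Free thermal contraction of the whole bar: Σ αᵢΔT Lᵢ = 19×10⁻⁶×135×600 + 9.2×10⁻⁶×135×190 + 12.1×10⁻⁶×135×400 = 2.428 mm.
Since the ends are fixed, an axial force P builds up, equal in every segment, with P · Σ Lᵢ/(AᵢEᵢ) = δ_free.
Σ Lᵢ/(AᵢEᵢ) = 600/(2275×104×10³) + 190/(400×105×10³) + 400/(475×201×10³) = 1.125×10⁻⁵ mm/N.
Hence P = δ_free / Σ(L/AE) = 2.428/1.125×10⁻⁵ = 215.9 kN (tensile).
σ_{titanium alloy} = P / A = 215900 / 400 = 539.7 MPa.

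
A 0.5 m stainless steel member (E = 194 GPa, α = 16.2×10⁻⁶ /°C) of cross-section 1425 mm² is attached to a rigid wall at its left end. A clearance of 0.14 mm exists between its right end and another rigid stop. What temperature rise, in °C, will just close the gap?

ΔT ≈ 17.3 °C

The gap closes when αΔT L = 0.14 mm, since the member is still unstressed at that instant.
ΔT = 0.14 / (16.2×10⁻⁶ × 500) = 17.28 °C.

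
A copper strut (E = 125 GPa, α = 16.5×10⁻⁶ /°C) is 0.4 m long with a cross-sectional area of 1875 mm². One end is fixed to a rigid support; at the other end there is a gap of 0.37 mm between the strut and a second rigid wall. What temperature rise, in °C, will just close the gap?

ΔT ≈ 56.1 °C

The gap closes when αΔT L = 0.37 mm, since the strut is still unstressed at that instant.
So ΔT = g/(αL) = 0.37/(16.5×10⁻⁶ × 400) = 56.06 °C.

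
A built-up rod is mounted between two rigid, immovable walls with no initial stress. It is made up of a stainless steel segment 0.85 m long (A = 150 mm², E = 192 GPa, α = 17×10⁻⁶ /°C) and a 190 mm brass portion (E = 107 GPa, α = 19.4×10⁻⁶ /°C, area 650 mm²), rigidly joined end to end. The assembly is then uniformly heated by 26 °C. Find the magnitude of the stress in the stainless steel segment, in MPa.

With the walls removed the bar would change length by δ_free = Σ αᵢΔT Lᵢ = 17×10⁻⁶×26×850 + 19.4×10⁻⁶×26×190 = 0.4715 mm.
The walls prevent any net length change, so an axial force P (same in every segment) develops. Compatibility: P · Σ Lᵢ/(AᵢEᵢ) = δ_free.
The series flexibility is Σ Lᵢ/(AᵢEᵢ) = 850/(150×192×10³) + 190/(650×107×10³) = 3.225×10⁻⁵ mm/N.
P = 0.4715 / 3.225×10⁻⁵ = 14620 N = 14.62 kN, compressive.
σ_{stainless steel} = P / A = 14620 / 150 = 97.49 MPa.

σ ≈ 97.5 MPa (compressive)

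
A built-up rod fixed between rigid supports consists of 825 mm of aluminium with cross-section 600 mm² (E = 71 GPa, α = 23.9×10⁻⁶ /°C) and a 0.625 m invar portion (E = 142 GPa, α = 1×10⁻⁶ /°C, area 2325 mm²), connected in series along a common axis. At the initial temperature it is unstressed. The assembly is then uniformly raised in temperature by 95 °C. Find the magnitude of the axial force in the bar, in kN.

If the supports were absent, the total length change would be Σ αᵢΔT Lᵢ = 23.9×10⁻⁶×95×825 + 1×10⁻⁶×95×625 = 1.933 mm.
Since the ends are fixed, an axial force P builds up, equal in every segment, with P · Σ Lᵢ/(AᵢEᵢ) = δ_free.
Σ Lᵢ/(AᵢEᵢ) = 825/(600×71×10³) + 625/(2325×142×10³) = 2.126×10⁻⁵ mm/N.
Hence P = δ_free / Σ(L/AE) = 1.933/2.126×10⁻⁵ = 90.9 kN (compressive).

P ≈ 90.9 kN (compressive)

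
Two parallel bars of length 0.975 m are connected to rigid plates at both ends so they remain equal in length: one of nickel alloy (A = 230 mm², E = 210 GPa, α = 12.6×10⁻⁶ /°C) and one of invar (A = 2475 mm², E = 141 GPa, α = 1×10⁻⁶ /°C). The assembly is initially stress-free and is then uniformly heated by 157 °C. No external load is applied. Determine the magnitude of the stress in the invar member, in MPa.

Both members must finish at the same length. With the larger α, the nickel alloy tends to over-expand; the plates restrain it, putting the nickel alloy in compression and the invar in tension. With no external load the two internal forces are equal and opposite, magnitude P.
Compatibility of the two members (thermal + elastic change equal): (α₁ − α₂)ΔT = P·[1/(A₁E₁) + 1/(A₂E₂)].
|α₁ − α₂|·ΔT = 11.6×10⁻⁶ × 157 = 0.001821.
1/(A₁E₁) + 1/(A₂E₂) = 1/(230×210×10³) + 1/(2475×141×10³) = 2.357×10⁻⁸ N⁻¹.
So P = 0.001821 / 2.357×10⁻⁸ = 77.27 kN.
σ_{invar} = P/A₂ = 77270/2475 = 31.22 MPa, tensile.

σ ≈ 31.2 MPa (tensile)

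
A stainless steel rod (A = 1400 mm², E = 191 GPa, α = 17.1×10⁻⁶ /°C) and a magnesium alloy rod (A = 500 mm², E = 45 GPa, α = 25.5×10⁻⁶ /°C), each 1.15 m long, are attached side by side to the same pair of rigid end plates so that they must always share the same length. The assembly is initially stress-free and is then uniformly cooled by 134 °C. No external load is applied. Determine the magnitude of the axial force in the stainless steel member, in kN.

P ≈ 23.4 kN (compressive in the stainless steel)

Equilibrium of a rigid end plate with no external load gives equal and opposite internal forces ±P in the two members. Since α_{magnesium alloy} > α_{stainless steel}, cooling drives the magnesium alloy into tension and the stainless steel into compression.
Compatibility of the two members (thermal + elastic change equal): (α₁ − α₂)ΔT = P·[1/(A₁E₁) + 1/(A₂E₂)].
|α₁ − α₂|·ΔT = 8.4×10⁻⁶ × 134 = 0.001126.
1/(A₁E₁) + 1/(A₂E₂) = 1/(1400×191×10³) + 1/(500×45×10³) = 4.818×10⁻⁸ N⁻¹.
So P = 0.001126 / 4.818×10⁻⁸ = 23.36 kN.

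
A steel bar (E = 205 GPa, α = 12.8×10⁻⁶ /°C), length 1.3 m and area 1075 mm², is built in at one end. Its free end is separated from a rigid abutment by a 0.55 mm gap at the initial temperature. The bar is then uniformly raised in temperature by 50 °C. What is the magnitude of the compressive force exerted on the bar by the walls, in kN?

P ≈ 47.8 kN

If the wall were absent the bar would grow by αΔT L = 12.8×10⁻⁶ × 50 × 1300 = 0.832 mm.
This exceeds the 0.55 mm gap, so the wall pushes back. The portion of expansion that must be recovered elastically is δ_free − gap = 0.832 − 0.55 = 0.282 mm.
Compatibility: PL/(AE) = 0.282 mm, so σ = P/A = E × (0.282/1300) = 44.47 MPa.
Force on the wall = σA = 44.47 × 1075 mm² = 47.8 kN.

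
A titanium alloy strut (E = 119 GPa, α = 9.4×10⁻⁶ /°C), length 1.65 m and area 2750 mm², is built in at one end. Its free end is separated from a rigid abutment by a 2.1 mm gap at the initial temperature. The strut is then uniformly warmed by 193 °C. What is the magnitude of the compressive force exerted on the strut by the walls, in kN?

P ≈ 177 kN

Unrestrained expansion: δ_free = αΔT L = 9.4×10⁻⁶ × 193 × 1650 = 2.993 mm.
This exceeds the 2.1 mm gap, so the wall pushes back. The portion of expansion that must be recovered elastically is δ_free − gap = 2.993 − 2.1 = 0.8934 mm.
So σ = E(δ_free − g)/L = 119×10³ × 0.8934/1650 = 64.44 MPa.
Force on the wall = σA = 64.44 × 2750 mm² = 177.2 kN.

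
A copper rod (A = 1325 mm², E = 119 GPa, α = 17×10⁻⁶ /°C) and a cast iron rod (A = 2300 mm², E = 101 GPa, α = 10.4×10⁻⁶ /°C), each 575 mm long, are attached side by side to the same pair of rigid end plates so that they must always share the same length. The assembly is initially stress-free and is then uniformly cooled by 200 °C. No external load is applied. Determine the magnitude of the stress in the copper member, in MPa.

σ ≈ 93.6 MPa (tensile)

Both members must finish at the same length. With the larger α, the copper tends to over-contract; the plates restrain it, putting the copper in tension and the cast iron in compression. With no external load the two internal forces are equal and opposite, magnitude P.
Equating the net (thermal + elastic) strains gives |α₁ − α₂|·ΔT = P·[1/(A₁E₁) + 1/(A₂E₂)].
|α₁ − α₂|·ΔT = 6.6×10⁻⁶ × 200 = 0.00132.
1/(A₁E₁) + 1/(A₂E₂) = 1/(1325×119×10³) + 1/(2300×101×10³) = 1.065×10⁻⁸ N⁻¹.
P = 0.00132 / 1.065×10⁻⁸ = 124000 N = 124 kN.
σ_{copper} = P/A₁ = 124000/1325 = 93.57 MPa, tensile.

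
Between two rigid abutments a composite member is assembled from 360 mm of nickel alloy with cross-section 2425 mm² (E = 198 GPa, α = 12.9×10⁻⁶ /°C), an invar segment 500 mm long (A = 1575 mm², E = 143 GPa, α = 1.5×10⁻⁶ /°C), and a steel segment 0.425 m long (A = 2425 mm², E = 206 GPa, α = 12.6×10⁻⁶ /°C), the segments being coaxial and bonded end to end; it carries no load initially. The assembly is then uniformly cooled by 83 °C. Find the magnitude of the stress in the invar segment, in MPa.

σ ≈ 148 MPa (tensile)

Free thermal contraction of the whole bar: Σ αᵢΔT Lᵢ = 12.9×10⁻⁶×83×360 + 1.5×10⁻⁶×83×500 + 12.6×10⁻⁶×83×425 = 0.8922 mm.
The rigid supports impose zero overall length change; the single axial force P common to all segments must satisfy P Σ Lᵢ/(AᵢEᵢ) = δ_free.
The series flexibility is Σ Lᵢ/(AᵢEᵢ) = 360/(2425×198×10³) + 500/(1575×143×10³) + 425/(2425×206×10³) = 3.821×10⁻⁶ mm/N.
Hence P = δ_free / Σ(L/AE) = 0.8922/3.821×10⁻⁶ = 233.5 kN (tensile).
σ_{invar} = P / A = 233500 / 1575 = 148.3 MPa.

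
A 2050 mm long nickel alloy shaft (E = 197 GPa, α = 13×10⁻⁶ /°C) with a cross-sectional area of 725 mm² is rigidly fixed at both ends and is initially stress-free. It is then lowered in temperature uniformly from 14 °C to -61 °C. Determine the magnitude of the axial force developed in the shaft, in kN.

P ≈ 139 kN (tensile)

Full restraint means ε = 0, so the stress is σ = EαΔT = 197×10³ × 13×10⁻⁶ × 75 = 192.1 MPa.
P = AEαΔT = 725 × 197×10³ × 13×10⁻⁶ × 75 = 139.3 kN (tensile).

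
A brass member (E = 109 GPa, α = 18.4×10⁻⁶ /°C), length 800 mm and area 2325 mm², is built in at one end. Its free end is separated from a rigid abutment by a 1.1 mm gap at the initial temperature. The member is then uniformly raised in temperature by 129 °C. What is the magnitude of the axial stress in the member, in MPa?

σ ≈ 109 MPa (compressive)

Free thermal elongation = αΔT L = 18.4×10⁻⁶ × 129 × 800 = 1.899 mm.
After closing the 1.1 mm clearance, 1.899 − 1.1 = 0.7989 mm of expansion remains to be suppressed by the wall.
So σ = E(δ_free − g)/L = 109×10³ × 0.7989/800 = 108.8 MPa.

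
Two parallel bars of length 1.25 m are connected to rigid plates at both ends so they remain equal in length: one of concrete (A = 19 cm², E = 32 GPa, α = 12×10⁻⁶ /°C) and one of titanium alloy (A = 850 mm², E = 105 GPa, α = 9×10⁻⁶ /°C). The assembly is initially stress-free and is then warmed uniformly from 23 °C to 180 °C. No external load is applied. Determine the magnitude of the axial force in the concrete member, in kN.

The concrete has the larger α, so on heating it would change length more than the titanium alloy if both were free. The rigid plates force a common final length, so the concrete is put into compression and the titanium alloy into tension, with equal and opposite forces P (no external load).
Equating the net (thermal + elastic) strains gives |α₁ − α₂|·ΔT = P·[1/(A₁E₁) + 1/(A₂E₂)].
|α₁ − α₂|·ΔT = 3×10⁻⁶ × 157 = 0.000471.
1/(A₁E₁) + 1/(A₂E₂) = 1/(1900×32×10³) + 1/(850×105×10³) = 2.765×10⁻⁸ N⁻¹.
So P = 0.000471 / 2.765×10⁻⁸ = 17.03 kN.

P ≈ 17 kN (compressive in the concrete)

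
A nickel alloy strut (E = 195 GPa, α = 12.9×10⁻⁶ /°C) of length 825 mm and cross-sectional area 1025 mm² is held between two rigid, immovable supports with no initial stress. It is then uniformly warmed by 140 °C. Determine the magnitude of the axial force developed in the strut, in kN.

P ≈ 361 kN (compressive)

Full restraint means ε = 0, so the stress is σ = EαΔT = 195×10³ × 12.9×10⁻⁶ × 140 = 352.2 MPa.
P = AEαΔT = 1025 × 195×10³ × 12.9×10⁻⁶ × 140 = 361 kN (compressive).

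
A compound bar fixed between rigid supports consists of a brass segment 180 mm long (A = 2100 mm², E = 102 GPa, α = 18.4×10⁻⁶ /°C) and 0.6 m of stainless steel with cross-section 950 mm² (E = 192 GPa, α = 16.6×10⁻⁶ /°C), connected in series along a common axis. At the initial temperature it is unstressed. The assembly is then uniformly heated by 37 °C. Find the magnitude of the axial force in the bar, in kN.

P ≈ 119 kN (compressive)

With the walls removed the bar would change length by δ_free = Σ αᵢΔT Lᵢ = 18.4×10⁻⁶×37×180 + 16.6×10⁻⁶×37×600 = 0.4911 mm.
The rigid supports impose zero overall length change; the single axial force P common to all segments must satisfy P Σ Lᵢ/(AᵢEᵢ) = δ_free.
The series flexibility is Σ Lᵢ/(AᵢEᵢ) = 180/(2100×102×10³) + 600/(950×192×10³) = 4.13×10⁻⁶ mm/N.
So P = 0.4911 / 4.13×10⁻⁶ = 118.9 kN, compressive.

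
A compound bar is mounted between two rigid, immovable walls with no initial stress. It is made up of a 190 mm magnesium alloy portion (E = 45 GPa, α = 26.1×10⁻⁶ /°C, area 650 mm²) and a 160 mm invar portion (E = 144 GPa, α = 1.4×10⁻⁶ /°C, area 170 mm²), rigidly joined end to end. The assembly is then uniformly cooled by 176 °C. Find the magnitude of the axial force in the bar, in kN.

P ≈ 70 kN (tensile)

With the walls removed the bar would change length by δ_free = Σ αᵢΔT Lᵢ = 26.1×10⁻⁶×176×190 + 1.4×10⁻⁶×176×160 = 0.9122 mm.
Since the ends are fixed, an axial force P builds up, equal in every segment, with P · Σ Lᵢ/(AᵢEᵢ) = δ_free.
Σ Lᵢ/(AᵢEᵢ) = 190/(650×45×10³) + 160/(170×144×10³) = 1.303×10⁻⁵ mm/N.
Hence P = δ_free / Σ(L/AE) = 0.9122/1.303×10⁻⁵ = 70 kN (tensile).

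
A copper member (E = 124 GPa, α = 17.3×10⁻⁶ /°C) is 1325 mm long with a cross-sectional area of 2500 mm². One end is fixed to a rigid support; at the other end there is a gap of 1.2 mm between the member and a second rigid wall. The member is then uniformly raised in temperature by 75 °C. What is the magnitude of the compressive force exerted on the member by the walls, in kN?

P ≈ 121 kN

Unrestrained expansion: δ_free = αΔT L = 17.3×10⁻⁶ × 75 × 1325 = 1.719 mm.
After closing the 1.2 mm clearance, 1.719 − 1.2 = 0.5192 mm of expansion remains to be suppressed by the wall.
Compatibility: PL/(AE) = 0.5192 mm, so σ = P/A = E × (0.5192/1325) = 48.59 MPa.
Force on the wall = σA = 48.59 × 2500 mm² = 121.5 kN.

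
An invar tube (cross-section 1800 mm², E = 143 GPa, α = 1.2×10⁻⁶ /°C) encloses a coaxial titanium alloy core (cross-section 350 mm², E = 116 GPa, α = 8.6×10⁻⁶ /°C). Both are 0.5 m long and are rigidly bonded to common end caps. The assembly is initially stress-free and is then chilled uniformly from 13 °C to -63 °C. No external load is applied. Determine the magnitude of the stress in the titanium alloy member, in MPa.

Equilibrium of a rigid end plate with no external load gives equal and opposite internal forces ±P in the two members. Since α_{titanium alloy} > α_{invar}, cooling drives the titanium alloy into tension and the invar into compression.
Setting the final lengths equal and cancelling L: (α₁ − α₂)ΔT = P/(A₁E₁) + P/(A₂E₂).
|α₁ − α₂|·ΔT = 7.4×10⁻⁶ × 76 = 0.0005624.
1/(A₁E₁) + 1/(A₂E₂) = 1/(1800×143×10³) + 1/(350×116×10³) = 2.852×10⁻⁸ N⁻¹.
P = 0.0005624 / 2.852×10⁻⁸ = 19720 N = 19.72 kN.
σ_{titanium alloy} = P/A₂ = 19720/350 = 56.35 MPa, tensile.

σ ≈ 56.4 MPa (tensile)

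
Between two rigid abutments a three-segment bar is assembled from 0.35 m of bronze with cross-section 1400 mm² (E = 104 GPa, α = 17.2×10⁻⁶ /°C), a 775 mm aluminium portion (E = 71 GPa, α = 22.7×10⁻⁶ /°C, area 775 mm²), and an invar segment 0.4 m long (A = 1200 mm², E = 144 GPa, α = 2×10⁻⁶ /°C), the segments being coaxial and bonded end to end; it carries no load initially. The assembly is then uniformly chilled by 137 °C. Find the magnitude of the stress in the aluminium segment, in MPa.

If the supports were absent, the total length change would be Σ αᵢΔT Lᵢ = 17.2×10⁻⁶×137×350 + 22.7×10⁻⁶×137×775 + 2×10⁻⁶×137×400 = 3.345 mm.
The rigid supports impose zero overall length change; the single axial force P common to all segments must satisfy P Σ Lᵢ/(AᵢEᵢ) = δ_free.
Σ Lᵢ/(AᵢEᵢ) = 350/(1400×104×10³) + 775/(775×71×10³) + 400/(1200×144×10³) = 1.88×10⁻⁵ mm/N.
Hence P = δ_free / Σ(L/AE) = 3.345/1.88×10⁻⁵ = 177.9 kN (tensile).
σ_{aluminium} = P / A = 177900 / 775 = 229.5 MPa.

σ ≈ 230 MPa (tensile)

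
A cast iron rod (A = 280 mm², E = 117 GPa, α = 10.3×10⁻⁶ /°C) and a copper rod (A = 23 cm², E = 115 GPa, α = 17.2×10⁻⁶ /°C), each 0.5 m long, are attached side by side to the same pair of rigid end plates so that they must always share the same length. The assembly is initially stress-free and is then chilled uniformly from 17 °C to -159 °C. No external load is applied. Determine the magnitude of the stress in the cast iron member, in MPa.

The copper has the larger α, so on cooling it would change length more than the cast iron if both were free. The rigid plates force a common final length, so the copper is put into tension and the cast iron into compression, with equal and opposite forces P (no external load).
Compatibility of the two members (thermal + elastic change equal): (α₁ − α₂)ΔT = P·[1/(A₁E₁) + 1/(A₂E₂)].
|α₁ − α₂|·ΔT = 6.9×10⁻⁶ × 176 = 0.001214.
1/(A₁E₁) + 1/(A₂E₂) = 1/(280×117×10³) + 1/(2300×115×10³) = 3.431×10⁻⁸ N⁻¹.
P = 0.001214 / 3.431×10⁻⁸ = 35400 N = 35.4 kN.
σ_{cast iron} = P/A₁ = 35400/280 = 126.4 MPa, compressive.

σ ≈ 126 MPa (compressive)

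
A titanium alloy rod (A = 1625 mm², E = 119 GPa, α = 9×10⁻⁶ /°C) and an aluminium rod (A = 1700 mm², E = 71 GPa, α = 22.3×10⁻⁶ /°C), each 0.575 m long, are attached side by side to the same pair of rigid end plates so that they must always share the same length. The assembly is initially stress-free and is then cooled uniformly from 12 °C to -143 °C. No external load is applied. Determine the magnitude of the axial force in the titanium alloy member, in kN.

Equilibrium of a rigid end plate with no external load gives equal and opposite internal forces ±P in the two members. Since α_{aluminium} > α_{titanium alloy}, cooling drives the aluminium into tension and the titanium alloy into compression.
Compatibility of the two members (thermal + elastic change equal): (α₁ − α₂)ΔT = P·[1/(A₁E₁) + 1/(A₂E₂)].
|α₁ − α₂|·ΔT = 13.3×10⁻⁶ × 155 = 0.002061.
1/(A₁E₁) + 1/(A₂E₂) = 1/(1625×119×10³) + 1/(1700×71×10³) = 1.346×10⁻⁸ N⁻¹.
So P = 0.002061 / 1.346×10⁻⁸ = 153.2 kN.

P ≈ 153 kN (compressive in the titanium alloy)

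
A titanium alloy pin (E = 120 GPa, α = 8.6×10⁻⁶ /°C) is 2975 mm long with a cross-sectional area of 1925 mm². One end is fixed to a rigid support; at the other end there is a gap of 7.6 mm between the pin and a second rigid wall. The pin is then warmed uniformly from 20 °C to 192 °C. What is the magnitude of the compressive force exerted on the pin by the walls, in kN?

P ≈ 0 kN

If the wall were absent the pin would grow by αΔT L = 8.6×10⁻⁶ × 172 × 2975 = 4.401 mm.
Since δ_free = 4.4 mm is less than the 7.6 mm gap, the pin never touches the wall. No axial force develops.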